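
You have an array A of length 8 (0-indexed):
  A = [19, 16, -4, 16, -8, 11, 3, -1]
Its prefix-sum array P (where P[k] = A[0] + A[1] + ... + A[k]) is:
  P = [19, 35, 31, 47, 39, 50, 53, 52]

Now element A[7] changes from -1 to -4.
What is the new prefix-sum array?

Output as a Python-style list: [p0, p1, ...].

Change: A[7] -1 -> -4, delta = -3
P[k] for k < 7: unchanged (A[7] not included)
P[k] for k >= 7: shift by delta = -3
  P[0] = 19 + 0 = 19
  P[1] = 35 + 0 = 35
  P[2] = 31 + 0 = 31
  P[3] = 47 + 0 = 47
  P[4] = 39 + 0 = 39
  P[5] = 50 + 0 = 50
  P[6] = 53 + 0 = 53
  P[7] = 52 + -3 = 49

Answer: [19, 35, 31, 47, 39, 50, 53, 49]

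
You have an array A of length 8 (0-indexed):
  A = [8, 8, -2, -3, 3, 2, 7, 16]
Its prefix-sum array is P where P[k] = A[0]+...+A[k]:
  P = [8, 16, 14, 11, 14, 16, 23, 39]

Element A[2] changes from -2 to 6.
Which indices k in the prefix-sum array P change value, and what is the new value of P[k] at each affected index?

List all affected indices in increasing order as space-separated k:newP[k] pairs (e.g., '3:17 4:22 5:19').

P[k] = A[0] + ... + A[k]
P[k] includes A[2] iff k >= 2
Affected indices: 2, 3, ..., 7; delta = 8
  P[2]: 14 + 8 = 22
  P[3]: 11 + 8 = 19
  P[4]: 14 + 8 = 22
  P[5]: 16 + 8 = 24
  P[6]: 23 + 8 = 31
  P[7]: 39 + 8 = 47

Answer: 2:22 3:19 4:22 5:24 6:31 7:47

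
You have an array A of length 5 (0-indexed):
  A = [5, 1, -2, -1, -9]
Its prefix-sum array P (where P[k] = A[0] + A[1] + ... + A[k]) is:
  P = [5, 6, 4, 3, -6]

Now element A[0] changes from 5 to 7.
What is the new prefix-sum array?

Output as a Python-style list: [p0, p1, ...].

Answer: [7, 8, 6, 5, -4]

Derivation:
Change: A[0] 5 -> 7, delta = 2
P[k] for k < 0: unchanged (A[0] not included)
P[k] for k >= 0: shift by delta = 2
  P[0] = 5 + 2 = 7
  P[1] = 6 + 2 = 8
  P[2] = 4 + 2 = 6
  P[3] = 3 + 2 = 5
  P[4] = -6 + 2 = -4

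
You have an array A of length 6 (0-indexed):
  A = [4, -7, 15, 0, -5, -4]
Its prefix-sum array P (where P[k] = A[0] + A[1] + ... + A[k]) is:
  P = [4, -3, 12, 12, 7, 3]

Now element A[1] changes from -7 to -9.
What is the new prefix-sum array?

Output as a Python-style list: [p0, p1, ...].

Answer: [4, -5, 10, 10, 5, 1]

Derivation:
Change: A[1] -7 -> -9, delta = -2
P[k] for k < 1: unchanged (A[1] not included)
P[k] for k >= 1: shift by delta = -2
  P[0] = 4 + 0 = 4
  P[1] = -3 + -2 = -5
  P[2] = 12 + -2 = 10
  P[3] = 12 + -2 = 10
  P[4] = 7 + -2 = 5
  P[5] = 3 + -2 = 1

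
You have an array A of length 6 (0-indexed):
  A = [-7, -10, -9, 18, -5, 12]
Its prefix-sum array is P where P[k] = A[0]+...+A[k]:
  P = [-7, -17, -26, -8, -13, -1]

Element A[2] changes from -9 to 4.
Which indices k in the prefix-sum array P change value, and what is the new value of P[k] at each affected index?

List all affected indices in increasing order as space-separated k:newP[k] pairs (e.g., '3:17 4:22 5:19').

P[k] = A[0] + ... + A[k]
P[k] includes A[2] iff k >= 2
Affected indices: 2, 3, ..., 5; delta = 13
  P[2]: -26 + 13 = -13
  P[3]: -8 + 13 = 5
  P[4]: -13 + 13 = 0
  P[5]: -1 + 13 = 12

Answer: 2:-13 3:5 4:0 5:12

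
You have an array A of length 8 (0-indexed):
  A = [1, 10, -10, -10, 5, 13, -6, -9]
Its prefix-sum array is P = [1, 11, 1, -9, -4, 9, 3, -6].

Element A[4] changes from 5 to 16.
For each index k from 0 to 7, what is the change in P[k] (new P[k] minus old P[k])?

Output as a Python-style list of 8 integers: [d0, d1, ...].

Element change: A[4] 5 -> 16, delta = 11
For k < 4: P[k] unchanged, delta_P[k] = 0
For k >= 4: P[k] shifts by exactly 11
Delta array: [0, 0, 0, 0, 11, 11, 11, 11]

Answer: [0, 0, 0, 0, 11, 11, 11, 11]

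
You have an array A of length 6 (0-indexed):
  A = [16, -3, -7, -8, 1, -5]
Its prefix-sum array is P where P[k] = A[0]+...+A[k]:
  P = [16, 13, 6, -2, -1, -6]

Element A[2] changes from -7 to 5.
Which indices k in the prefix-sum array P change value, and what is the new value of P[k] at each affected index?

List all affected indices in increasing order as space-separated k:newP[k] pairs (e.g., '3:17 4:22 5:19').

Answer: 2:18 3:10 4:11 5:6

Derivation:
P[k] = A[0] + ... + A[k]
P[k] includes A[2] iff k >= 2
Affected indices: 2, 3, ..., 5; delta = 12
  P[2]: 6 + 12 = 18
  P[3]: -2 + 12 = 10
  P[4]: -1 + 12 = 11
  P[5]: -6 + 12 = 6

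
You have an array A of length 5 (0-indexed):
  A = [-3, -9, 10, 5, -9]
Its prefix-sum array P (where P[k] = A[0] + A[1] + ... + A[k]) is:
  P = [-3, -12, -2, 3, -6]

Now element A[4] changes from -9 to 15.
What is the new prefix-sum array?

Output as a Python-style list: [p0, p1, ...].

Change: A[4] -9 -> 15, delta = 24
P[k] for k < 4: unchanged (A[4] not included)
P[k] for k >= 4: shift by delta = 24
  P[0] = -3 + 0 = -3
  P[1] = -12 + 0 = -12
  P[2] = -2 + 0 = -2
  P[3] = 3 + 0 = 3
  P[4] = -6 + 24 = 18

Answer: [-3, -12, -2, 3, 18]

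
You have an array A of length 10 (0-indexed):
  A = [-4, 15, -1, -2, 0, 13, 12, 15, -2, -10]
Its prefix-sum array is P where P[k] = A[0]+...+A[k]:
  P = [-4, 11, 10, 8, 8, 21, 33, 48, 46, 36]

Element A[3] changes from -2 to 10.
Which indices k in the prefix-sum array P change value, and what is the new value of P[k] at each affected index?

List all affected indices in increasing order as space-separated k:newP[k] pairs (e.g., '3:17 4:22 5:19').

P[k] = A[0] + ... + A[k]
P[k] includes A[3] iff k >= 3
Affected indices: 3, 4, ..., 9; delta = 12
  P[3]: 8 + 12 = 20
  P[4]: 8 + 12 = 20
  P[5]: 21 + 12 = 33
  P[6]: 33 + 12 = 45
  P[7]: 48 + 12 = 60
  P[8]: 46 + 12 = 58
  P[9]: 36 + 12 = 48

Answer: 3:20 4:20 5:33 6:45 7:60 8:58 9:48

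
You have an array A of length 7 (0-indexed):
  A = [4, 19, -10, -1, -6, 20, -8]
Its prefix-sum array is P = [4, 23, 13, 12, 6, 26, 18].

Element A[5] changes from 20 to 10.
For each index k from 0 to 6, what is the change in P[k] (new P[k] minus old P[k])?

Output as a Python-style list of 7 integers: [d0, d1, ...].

Answer: [0, 0, 0, 0, 0, -10, -10]

Derivation:
Element change: A[5] 20 -> 10, delta = -10
For k < 5: P[k] unchanged, delta_P[k] = 0
For k >= 5: P[k] shifts by exactly -10
Delta array: [0, 0, 0, 0, 0, -10, -10]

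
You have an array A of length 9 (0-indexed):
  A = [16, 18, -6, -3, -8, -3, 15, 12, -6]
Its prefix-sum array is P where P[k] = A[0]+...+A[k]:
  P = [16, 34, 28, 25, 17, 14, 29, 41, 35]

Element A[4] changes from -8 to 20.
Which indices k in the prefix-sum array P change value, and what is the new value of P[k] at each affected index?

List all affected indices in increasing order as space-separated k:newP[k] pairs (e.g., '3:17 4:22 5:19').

P[k] = A[0] + ... + A[k]
P[k] includes A[4] iff k >= 4
Affected indices: 4, 5, ..., 8; delta = 28
  P[4]: 17 + 28 = 45
  P[5]: 14 + 28 = 42
  P[6]: 29 + 28 = 57
  P[7]: 41 + 28 = 69
  P[8]: 35 + 28 = 63

Answer: 4:45 5:42 6:57 7:69 8:63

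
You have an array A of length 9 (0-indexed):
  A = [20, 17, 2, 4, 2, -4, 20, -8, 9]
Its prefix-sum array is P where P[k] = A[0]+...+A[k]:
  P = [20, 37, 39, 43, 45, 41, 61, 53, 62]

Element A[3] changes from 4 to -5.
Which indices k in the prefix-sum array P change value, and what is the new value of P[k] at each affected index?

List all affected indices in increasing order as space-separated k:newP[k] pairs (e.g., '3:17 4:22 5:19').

Answer: 3:34 4:36 5:32 6:52 7:44 8:53

Derivation:
P[k] = A[0] + ... + A[k]
P[k] includes A[3] iff k >= 3
Affected indices: 3, 4, ..., 8; delta = -9
  P[3]: 43 + -9 = 34
  P[4]: 45 + -9 = 36
  P[5]: 41 + -9 = 32
  P[6]: 61 + -9 = 52
  P[7]: 53 + -9 = 44
  P[8]: 62 + -9 = 53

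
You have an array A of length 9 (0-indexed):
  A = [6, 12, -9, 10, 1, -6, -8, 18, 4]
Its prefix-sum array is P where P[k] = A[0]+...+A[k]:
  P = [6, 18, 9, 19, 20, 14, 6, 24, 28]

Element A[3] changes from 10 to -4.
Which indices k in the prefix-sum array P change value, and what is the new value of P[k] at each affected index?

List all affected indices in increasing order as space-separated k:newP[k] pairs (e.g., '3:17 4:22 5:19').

Answer: 3:5 4:6 5:0 6:-8 7:10 8:14

Derivation:
P[k] = A[0] + ... + A[k]
P[k] includes A[3] iff k >= 3
Affected indices: 3, 4, ..., 8; delta = -14
  P[3]: 19 + -14 = 5
  P[4]: 20 + -14 = 6
  P[5]: 14 + -14 = 0
  P[6]: 6 + -14 = -8
  P[7]: 24 + -14 = 10
  P[8]: 28 + -14 = 14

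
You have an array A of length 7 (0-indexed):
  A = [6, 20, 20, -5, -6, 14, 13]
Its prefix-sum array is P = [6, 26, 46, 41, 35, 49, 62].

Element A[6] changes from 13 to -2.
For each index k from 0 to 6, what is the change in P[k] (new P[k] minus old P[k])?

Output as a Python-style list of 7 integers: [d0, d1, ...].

Element change: A[6] 13 -> -2, delta = -15
For k < 6: P[k] unchanged, delta_P[k] = 0
For k >= 6: P[k] shifts by exactly -15
Delta array: [0, 0, 0, 0, 0, 0, -15]

Answer: [0, 0, 0, 0, 0, 0, -15]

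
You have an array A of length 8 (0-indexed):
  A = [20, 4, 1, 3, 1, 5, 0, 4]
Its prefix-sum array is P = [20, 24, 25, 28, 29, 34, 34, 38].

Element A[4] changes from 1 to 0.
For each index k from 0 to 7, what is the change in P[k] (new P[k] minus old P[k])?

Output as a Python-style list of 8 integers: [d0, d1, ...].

Answer: [0, 0, 0, 0, -1, -1, -1, -1]

Derivation:
Element change: A[4] 1 -> 0, delta = -1
For k < 4: P[k] unchanged, delta_P[k] = 0
For k >= 4: P[k] shifts by exactly -1
Delta array: [0, 0, 0, 0, -1, -1, -1, -1]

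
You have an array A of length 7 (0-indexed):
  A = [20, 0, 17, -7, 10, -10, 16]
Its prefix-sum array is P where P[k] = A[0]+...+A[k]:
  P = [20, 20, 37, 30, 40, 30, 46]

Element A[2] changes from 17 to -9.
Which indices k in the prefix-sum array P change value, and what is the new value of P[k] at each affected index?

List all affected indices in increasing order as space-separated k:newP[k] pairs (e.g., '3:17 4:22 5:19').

P[k] = A[0] + ... + A[k]
P[k] includes A[2] iff k >= 2
Affected indices: 2, 3, ..., 6; delta = -26
  P[2]: 37 + -26 = 11
  P[3]: 30 + -26 = 4
  P[4]: 40 + -26 = 14
  P[5]: 30 + -26 = 4
  P[6]: 46 + -26 = 20

Answer: 2:11 3:4 4:14 5:4 6:20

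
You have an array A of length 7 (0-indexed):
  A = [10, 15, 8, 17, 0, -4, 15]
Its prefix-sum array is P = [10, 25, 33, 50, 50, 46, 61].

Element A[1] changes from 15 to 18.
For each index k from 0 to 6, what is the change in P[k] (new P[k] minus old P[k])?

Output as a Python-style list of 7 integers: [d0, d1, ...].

Element change: A[1] 15 -> 18, delta = 3
For k < 1: P[k] unchanged, delta_P[k] = 0
For k >= 1: P[k] shifts by exactly 3
Delta array: [0, 3, 3, 3, 3, 3, 3]

Answer: [0, 3, 3, 3, 3, 3, 3]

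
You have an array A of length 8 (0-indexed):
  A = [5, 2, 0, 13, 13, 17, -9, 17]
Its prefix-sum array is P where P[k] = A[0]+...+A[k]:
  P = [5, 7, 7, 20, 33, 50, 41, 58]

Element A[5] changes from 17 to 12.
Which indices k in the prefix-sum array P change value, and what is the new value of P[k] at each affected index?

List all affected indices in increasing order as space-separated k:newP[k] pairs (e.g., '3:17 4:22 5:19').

Answer: 5:45 6:36 7:53

Derivation:
P[k] = A[0] + ... + A[k]
P[k] includes A[5] iff k >= 5
Affected indices: 5, 6, ..., 7; delta = -5
  P[5]: 50 + -5 = 45
  P[6]: 41 + -5 = 36
  P[7]: 58 + -5 = 53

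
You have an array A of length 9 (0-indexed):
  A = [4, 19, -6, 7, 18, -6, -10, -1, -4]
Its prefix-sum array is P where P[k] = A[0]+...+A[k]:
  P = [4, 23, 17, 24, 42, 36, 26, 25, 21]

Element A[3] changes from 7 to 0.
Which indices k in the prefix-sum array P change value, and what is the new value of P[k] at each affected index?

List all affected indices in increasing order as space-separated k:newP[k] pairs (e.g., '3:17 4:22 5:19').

Answer: 3:17 4:35 5:29 6:19 7:18 8:14

Derivation:
P[k] = A[0] + ... + A[k]
P[k] includes A[3] iff k >= 3
Affected indices: 3, 4, ..., 8; delta = -7
  P[3]: 24 + -7 = 17
  P[4]: 42 + -7 = 35
  P[5]: 36 + -7 = 29
  P[6]: 26 + -7 = 19
  P[7]: 25 + -7 = 18
  P[8]: 21 + -7 = 14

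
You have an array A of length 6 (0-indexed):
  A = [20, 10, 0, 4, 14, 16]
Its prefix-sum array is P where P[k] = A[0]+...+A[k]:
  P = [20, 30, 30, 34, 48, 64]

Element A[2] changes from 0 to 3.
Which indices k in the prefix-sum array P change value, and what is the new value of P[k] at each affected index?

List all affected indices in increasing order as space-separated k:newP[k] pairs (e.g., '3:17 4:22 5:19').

P[k] = A[0] + ... + A[k]
P[k] includes A[2] iff k >= 2
Affected indices: 2, 3, ..., 5; delta = 3
  P[2]: 30 + 3 = 33
  P[3]: 34 + 3 = 37
  P[4]: 48 + 3 = 51
  P[5]: 64 + 3 = 67

Answer: 2:33 3:37 4:51 5:67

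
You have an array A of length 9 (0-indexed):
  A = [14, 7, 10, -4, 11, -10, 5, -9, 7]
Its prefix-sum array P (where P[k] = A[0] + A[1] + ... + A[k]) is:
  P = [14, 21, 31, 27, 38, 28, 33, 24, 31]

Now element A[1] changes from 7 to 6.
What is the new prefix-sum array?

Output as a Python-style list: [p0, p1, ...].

Answer: [14, 20, 30, 26, 37, 27, 32, 23, 30]

Derivation:
Change: A[1] 7 -> 6, delta = -1
P[k] for k < 1: unchanged (A[1] not included)
P[k] for k >= 1: shift by delta = -1
  P[0] = 14 + 0 = 14
  P[1] = 21 + -1 = 20
  P[2] = 31 + -1 = 30
  P[3] = 27 + -1 = 26
  P[4] = 38 + -1 = 37
  P[5] = 28 + -1 = 27
  P[6] = 33 + -1 = 32
  P[7] = 24 + -1 = 23
  P[8] = 31 + -1 = 30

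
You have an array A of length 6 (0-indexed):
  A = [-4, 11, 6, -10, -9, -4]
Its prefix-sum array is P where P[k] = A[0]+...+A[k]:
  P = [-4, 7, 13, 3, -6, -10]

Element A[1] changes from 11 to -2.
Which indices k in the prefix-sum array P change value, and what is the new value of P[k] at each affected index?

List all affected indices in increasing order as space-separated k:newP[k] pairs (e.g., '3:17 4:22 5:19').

Answer: 1:-6 2:0 3:-10 4:-19 5:-23

Derivation:
P[k] = A[0] + ... + A[k]
P[k] includes A[1] iff k >= 1
Affected indices: 1, 2, ..., 5; delta = -13
  P[1]: 7 + -13 = -6
  P[2]: 13 + -13 = 0
  P[3]: 3 + -13 = -10
  P[4]: -6 + -13 = -19
  P[5]: -10 + -13 = -23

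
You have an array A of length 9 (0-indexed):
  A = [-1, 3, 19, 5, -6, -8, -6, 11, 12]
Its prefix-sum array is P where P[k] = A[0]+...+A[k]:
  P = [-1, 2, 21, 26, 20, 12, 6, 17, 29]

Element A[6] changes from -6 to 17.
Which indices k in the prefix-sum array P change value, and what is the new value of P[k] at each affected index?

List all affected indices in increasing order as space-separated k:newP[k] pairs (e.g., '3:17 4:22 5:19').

Answer: 6:29 7:40 8:52

Derivation:
P[k] = A[0] + ... + A[k]
P[k] includes A[6] iff k >= 6
Affected indices: 6, 7, ..., 8; delta = 23
  P[6]: 6 + 23 = 29
  P[7]: 17 + 23 = 40
  P[8]: 29 + 23 = 52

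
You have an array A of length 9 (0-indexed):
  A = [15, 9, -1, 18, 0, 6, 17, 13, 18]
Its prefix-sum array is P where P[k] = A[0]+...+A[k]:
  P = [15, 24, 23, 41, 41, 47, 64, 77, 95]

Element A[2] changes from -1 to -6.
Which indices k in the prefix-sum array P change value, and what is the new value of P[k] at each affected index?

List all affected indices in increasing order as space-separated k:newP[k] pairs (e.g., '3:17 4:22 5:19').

P[k] = A[0] + ... + A[k]
P[k] includes A[2] iff k >= 2
Affected indices: 2, 3, ..., 8; delta = -5
  P[2]: 23 + -5 = 18
  P[3]: 41 + -5 = 36
  P[4]: 41 + -5 = 36
  P[5]: 47 + -5 = 42
  P[6]: 64 + -5 = 59
  P[7]: 77 + -5 = 72
  P[8]: 95 + -5 = 90

Answer: 2:18 3:36 4:36 5:42 6:59 7:72 8:90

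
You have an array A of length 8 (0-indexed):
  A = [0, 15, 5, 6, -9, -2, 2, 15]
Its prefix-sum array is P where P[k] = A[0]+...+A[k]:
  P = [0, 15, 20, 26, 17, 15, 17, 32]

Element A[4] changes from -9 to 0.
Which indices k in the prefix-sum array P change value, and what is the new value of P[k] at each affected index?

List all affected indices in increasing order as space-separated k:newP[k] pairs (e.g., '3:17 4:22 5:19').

Answer: 4:26 5:24 6:26 7:41

Derivation:
P[k] = A[0] + ... + A[k]
P[k] includes A[4] iff k >= 4
Affected indices: 4, 5, ..., 7; delta = 9
  P[4]: 17 + 9 = 26
  P[5]: 15 + 9 = 24
  P[6]: 17 + 9 = 26
  P[7]: 32 + 9 = 41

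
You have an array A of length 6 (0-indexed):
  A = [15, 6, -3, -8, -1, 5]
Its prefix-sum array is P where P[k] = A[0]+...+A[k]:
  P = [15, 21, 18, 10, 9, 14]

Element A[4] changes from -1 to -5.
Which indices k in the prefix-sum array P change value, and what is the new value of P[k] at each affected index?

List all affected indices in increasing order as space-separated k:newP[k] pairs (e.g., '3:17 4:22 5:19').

Answer: 4:5 5:10

Derivation:
P[k] = A[0] + ... + A[k]
P[k] includes A[4] iff k >= 4
Affected indices: 4, 5, ..., 5; delta = -4
  P[4]: 9 + -4 = 5
  P[5]: 14 + -4 = 10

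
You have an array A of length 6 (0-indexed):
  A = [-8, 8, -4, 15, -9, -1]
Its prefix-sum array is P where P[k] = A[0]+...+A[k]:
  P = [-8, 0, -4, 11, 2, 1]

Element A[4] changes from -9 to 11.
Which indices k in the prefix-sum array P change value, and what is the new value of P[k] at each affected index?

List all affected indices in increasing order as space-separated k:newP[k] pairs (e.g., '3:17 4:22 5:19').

P[k] = A[0] + ... + A[k]
P[k] includes A[4] iff k >= 4
Affected indices: 4, 5, ..., 5; delta = 20
  P[4]: 2 + 20 = 22
  P[5]: 1 + 20 = 21

Answer: 4:22 5:21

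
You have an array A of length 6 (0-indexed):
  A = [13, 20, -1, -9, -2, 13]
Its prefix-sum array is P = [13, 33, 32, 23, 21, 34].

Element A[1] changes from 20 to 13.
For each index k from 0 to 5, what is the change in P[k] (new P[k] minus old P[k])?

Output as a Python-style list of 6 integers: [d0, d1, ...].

Element change: A[1] 20 -> 13, delta = -7
For k < 1: P[k] unchanged, delta_P[k] = 0
For k >= 1: P[k] shifts by exactly -7
Delta array: [0, -7, -7, -7, -7, -7]

Answer: [0, -7, -7, -7, -7, -7]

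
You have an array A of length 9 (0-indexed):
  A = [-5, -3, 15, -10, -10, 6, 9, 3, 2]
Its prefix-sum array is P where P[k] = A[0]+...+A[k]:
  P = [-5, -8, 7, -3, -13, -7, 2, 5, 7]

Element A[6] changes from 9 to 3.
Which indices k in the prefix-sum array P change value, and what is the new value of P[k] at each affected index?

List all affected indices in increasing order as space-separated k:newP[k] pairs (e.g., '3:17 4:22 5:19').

Answer: 6:-4 7:-1 8:1

Derivation:
P[k] = A[0] + ... + A[k]
P[k] includes A[6] iff k >= 6
Affected indices: 6, 7, ..., 8; delta = -6
  P[6]: 2 + -6 = -4
  P[7]: 5 + -6 = -1
  P[8]: 7 + -6 = 1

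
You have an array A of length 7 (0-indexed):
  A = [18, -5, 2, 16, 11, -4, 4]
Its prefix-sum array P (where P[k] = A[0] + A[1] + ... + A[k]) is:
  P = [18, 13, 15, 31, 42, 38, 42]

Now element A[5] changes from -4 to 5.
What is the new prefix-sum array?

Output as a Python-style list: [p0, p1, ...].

Change: A[5] -4 -> 5, delta = 9
P[k] for k < 5: unchanged (A[5] not included)
P[k] for k >= 5: shift by delta = 9
  P[0] = 18 + 0 = 18
  P[1] = 13 + 0 = 13
  P[2] = 15 + 0 = 15
  P[3] = 31 + 0 = 31
  P[4] = 42 + 0 = 42
  P[5] = 38 + 9 = 47
  P[6] = 42 + 9 = 51

Answer: [18, 13, 15, 31, 42, 47, 51]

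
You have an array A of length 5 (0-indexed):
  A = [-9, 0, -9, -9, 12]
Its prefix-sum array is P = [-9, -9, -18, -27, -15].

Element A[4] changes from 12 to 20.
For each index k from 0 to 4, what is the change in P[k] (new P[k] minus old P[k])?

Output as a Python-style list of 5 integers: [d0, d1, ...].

Element change: A[4] 12 -> 20, delta = 8
For k < 4: P[k] unchanged, delta_P[k] = 0
For k >= 4: P[k] shifts by exactly 8
Delta array: [0, 0, 0, 0, 8]

Answer: [0, 0, 0, 0, 8]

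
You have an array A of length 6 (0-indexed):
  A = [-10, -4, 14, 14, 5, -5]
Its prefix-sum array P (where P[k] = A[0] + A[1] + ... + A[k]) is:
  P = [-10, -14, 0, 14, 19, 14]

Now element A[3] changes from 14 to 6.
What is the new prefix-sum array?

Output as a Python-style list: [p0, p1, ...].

Answer: [-10, -14, 0, 6, 11, 6]

Derivation:
Change: A[3] 14 -> 6, delta = -8
P[k] for k < 3: unchanged (A[3] not included)
P[k] for k >= 3: shift by delta = -8
  P[0] = -10 + 0 = -10
  P[1] = -14 + 0 = -14
  P[2] = 0 + 0 = 0
  P[3] = 14 + -8 = 6
  P[4] = 19 + -8 = 11
  P[5] = 14 + -8 = 6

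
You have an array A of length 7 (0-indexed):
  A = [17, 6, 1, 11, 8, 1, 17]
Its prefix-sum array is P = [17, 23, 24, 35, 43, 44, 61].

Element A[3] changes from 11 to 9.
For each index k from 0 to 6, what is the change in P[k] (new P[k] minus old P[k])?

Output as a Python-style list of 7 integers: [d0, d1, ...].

Answer: [0, 0, 0, -2, -2, -2, -2]

Derivation:
Element change: A[3] 11 -> 9, delta = -2
For k < 3: P[k] unchanged, delta_P[k] = 0
For k >= 3: P[k] shifts by exactly -2
Delta array: [0, 0, 0, -2, -2, -2, -2]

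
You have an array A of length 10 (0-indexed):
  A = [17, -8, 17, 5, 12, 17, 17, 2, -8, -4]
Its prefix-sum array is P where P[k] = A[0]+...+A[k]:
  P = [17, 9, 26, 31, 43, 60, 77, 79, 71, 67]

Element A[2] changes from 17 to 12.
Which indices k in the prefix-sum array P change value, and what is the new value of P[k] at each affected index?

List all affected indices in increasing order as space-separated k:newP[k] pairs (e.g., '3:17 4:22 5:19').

Answer: 2:21 3:26 4:38 5:55 6:72 7:74 8:66 9:62

Derivation:
P[k] = A[0] + ... + A[k]
P[k] includes A[2] iff k >= 2
Affected indices: 2, 3, ..., 9; delta = -5
  P[2]: 26 + -5 = 21
  P[3]: 31 + -5 = 26
  P[4]: 43 + -5 = 38
  P[5]: 60 + -5 = 55
  P[6]: 77 + -5 = 72
  P[7]: 79 + -5 = 74
  P[8]: 71 + -5 = 66
  P[9]: 67 + -5 = 62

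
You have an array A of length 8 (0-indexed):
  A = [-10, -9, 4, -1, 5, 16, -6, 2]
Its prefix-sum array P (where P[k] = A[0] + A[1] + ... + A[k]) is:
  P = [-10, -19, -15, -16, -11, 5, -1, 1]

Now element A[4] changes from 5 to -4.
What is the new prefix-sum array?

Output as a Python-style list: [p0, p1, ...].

Change: A[4] 5 -> -4, delta = -9
P[k] for k < 4: unchanged (A[4] not included)
P[k] for k >= 4: shift by delta = -9
  P[0] = -10 + 0 = -10
  P[1] = -19 + 0 = -19
  P[2] = -15 + 0 = -15
  P[3] = -16 + 0 = -16
  P[4] = -11 + -9 = -20
  P[5] = 5 + -9 = -4
  P[6] = -1 + -9 = -10
  P[7] = 1 + -9 = -8

Answer: [-10, -19, -15, -16, -20, -4, -10, -8]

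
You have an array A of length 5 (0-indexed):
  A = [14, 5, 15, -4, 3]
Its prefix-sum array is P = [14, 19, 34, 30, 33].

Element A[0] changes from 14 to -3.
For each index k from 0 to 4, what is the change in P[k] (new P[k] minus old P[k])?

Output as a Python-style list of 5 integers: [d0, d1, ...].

Answer: [-17, -17, -17, -17, -17]

Derivation:
Element change: A[0] 14 -> -3, delta = -17
For k < 0: P[k] unchanged, delta_P[k] = 0
For k >= 0: P[k] shifts by exactly -17
Delta array: [-17, -17, -17, -17, -17]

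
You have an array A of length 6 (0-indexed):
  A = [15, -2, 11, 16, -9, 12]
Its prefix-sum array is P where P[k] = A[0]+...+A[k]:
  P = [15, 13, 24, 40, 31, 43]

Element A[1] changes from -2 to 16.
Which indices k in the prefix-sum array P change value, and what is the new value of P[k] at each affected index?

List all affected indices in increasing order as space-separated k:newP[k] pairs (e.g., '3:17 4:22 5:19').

P[k] = A[0] + ... + A[k]
P[k] includes A[1] iff k >= 1
Affected indices: 1, 2, ..., 5; delta = 18
  P[1]: 13 + 18 = 31
  P[2]: 24 + 18 = 42
  P[3]: 40 + 18 = 58
  P[4]: 31 + 18 = 49
  P[5]: 43 + 18 = 61

Answer: 1:31 2:42 3:58 4:49 5:61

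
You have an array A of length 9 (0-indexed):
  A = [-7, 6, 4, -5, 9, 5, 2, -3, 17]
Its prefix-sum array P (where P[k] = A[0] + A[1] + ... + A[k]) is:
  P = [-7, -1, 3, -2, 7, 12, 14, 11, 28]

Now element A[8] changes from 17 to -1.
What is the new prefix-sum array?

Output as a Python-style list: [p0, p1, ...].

Change: A[8] 17 -> -1, delta = -18
P[k] for k < 8: unchanged (A[8] not included)
P[k] for k >= 8: shift by delta = -18
  P[0] = -7 + 0 = -7
  P[1] = -1 + 0 = -1
  P[2] = 3 + 0 = 3
  P[3] = -2 + 0 = -2
  P[4] = 7 + 0 = 7
  P[5] = 12 + 0 = 12
  P[6] = 14 + 0 = 14
  P[7] = 11 + 0 = 11
  P[8] = 28 + -18 = 10

Answer: [-7, -1, 3, -2, 7, 12, 14, 11, 10]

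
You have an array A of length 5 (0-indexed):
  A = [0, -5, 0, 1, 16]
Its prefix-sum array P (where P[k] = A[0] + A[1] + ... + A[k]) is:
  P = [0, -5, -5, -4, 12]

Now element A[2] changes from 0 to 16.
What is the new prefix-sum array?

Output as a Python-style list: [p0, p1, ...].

Answer: [0, -5, 11, 12, 28]

Derivation:
Change: A[2] 0 -> 16, delta = 16
P[k] for k < 2: unchanged (A[2] not included)
P[k] for k >= 2: shift by delta = 16
  P[0] = 0 + 0 = 0
  P[1] = -5 + 0 = -5
  P[2] = -5 + 16 = 11
  P[3] = -4 + 16 = 12
  P[4] = 12 + 16 = 28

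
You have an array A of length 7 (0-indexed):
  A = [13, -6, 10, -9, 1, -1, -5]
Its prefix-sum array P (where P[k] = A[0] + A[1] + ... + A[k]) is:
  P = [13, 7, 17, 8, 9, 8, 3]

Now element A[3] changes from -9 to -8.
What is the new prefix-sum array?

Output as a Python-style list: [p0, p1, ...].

Change: A[3] -9 -> -8, delta = 1
P[k] for k < 3: unchanged (A[3] not included)
P[k] for k >= 3: shift by delta = 1
  P[0] = 13 + 0 = 13
  P[1] = 7 + 0 = 7
  P[2] = 17 + 0 = 17
  P[3] = 8 + 1 = 9
  P[4] = 9 + 1 = 10
  P[5] = 8 + 1 = 9
  P[6] = 3 + 1 = 4

Answer: [13, 7, 17, 9, 10, 9, 4]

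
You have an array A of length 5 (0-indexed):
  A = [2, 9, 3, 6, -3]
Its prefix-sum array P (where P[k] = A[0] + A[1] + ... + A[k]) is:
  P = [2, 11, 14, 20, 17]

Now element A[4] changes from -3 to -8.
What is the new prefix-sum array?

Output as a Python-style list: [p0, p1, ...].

Change: A[4] -3 -> -8, delta = -5
P[k] for k < 4: unchanged (A[4] not included)
P[k] for k >= 4: shift by delta = -5
  P[0] = 2 + 0 = 2
  P[1] = 11 + 0 = 11
  P[2] = 14 + 0 = 14
  P[3] = 20 + 0 = 20
  P[4] = 17 + -5 = 12

Answer: [2, 11, 14, 20, 12]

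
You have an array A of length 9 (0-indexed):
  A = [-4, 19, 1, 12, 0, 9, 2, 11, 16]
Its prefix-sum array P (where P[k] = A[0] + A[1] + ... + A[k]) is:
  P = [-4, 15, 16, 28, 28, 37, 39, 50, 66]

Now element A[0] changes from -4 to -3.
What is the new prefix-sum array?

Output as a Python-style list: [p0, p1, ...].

Answer: [-3, 16, 17, 29, 29, 38, 40, 51, 67]

Derivation:
Change: A[0] -4 -> -3, delta = 1
P[k] for k < 0: unchanged (A[0] not included)
P[k] for k >= 0: shift by delta = 1
  P[0] = -4 + 1 = -3
  P[1] = 15 + 1 = 16
  P[2] = 16 + 1 = 17
  P[3] = 28 + 1 = 29
  P[4] = 28 + 1 = 29
  P[5] = 37 + 1 = 38
  P[6] = 39 + 1 = 40
  P[7] = 50 + 1 = 51
  P[8] = 66 + 1 = 67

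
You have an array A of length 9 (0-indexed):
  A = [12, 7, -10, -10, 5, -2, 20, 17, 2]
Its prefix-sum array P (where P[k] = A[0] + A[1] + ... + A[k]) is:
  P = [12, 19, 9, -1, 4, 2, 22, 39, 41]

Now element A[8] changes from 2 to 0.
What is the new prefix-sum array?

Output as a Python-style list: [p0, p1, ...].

Answer: [12, 19, 9, -1, 4, 2, 22, 39, 39]

Derivation:
Change: A[8] 2 -> 0, delta = -2
P[k] for k < 8: unchanged (A[8] not included)
P[k] for k >= 8: shift by delta = -2
  P[0] = 12 + 0 = 12
  P[1] = 19 + 0 = 19
  P[2] = 9 + 0 = 9
  P[3] = -1 + 0 = -1
  P[4] = 4 + 0 = 4
  P[5] = 2 + 0 = 2
  P[6] = 22 + 0 = 22
  P[7] = 39 + 0 = 39
  P[8] = 41 + -2 = 39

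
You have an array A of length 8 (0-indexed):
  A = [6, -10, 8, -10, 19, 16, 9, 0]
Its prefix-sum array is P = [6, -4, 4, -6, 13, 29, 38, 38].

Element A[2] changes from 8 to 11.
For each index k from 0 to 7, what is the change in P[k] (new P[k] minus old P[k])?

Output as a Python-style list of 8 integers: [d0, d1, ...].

Answer: [0, 0, 3, 3, 3, 3, 3, 3]

Derivation:
Element change: A[2] 8 -> 11, delta = 3
For k < 2: P[k] unchanged, delta_P[k] = 0
For k >= 2: P[k] shifts by exactly 3
Delta array: [0, 0, 3, 3, 3, 3, 3, 3]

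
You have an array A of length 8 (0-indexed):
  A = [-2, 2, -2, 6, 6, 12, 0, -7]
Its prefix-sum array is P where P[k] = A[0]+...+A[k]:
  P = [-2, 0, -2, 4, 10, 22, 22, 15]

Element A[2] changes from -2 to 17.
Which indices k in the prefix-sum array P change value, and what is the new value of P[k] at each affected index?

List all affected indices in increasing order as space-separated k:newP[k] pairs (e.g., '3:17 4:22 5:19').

P[k] = A[0] + ... + A[k]
P[k] includes A[2] iff k >= 2
Affected indices: 2, 3, ..., 7; delta = 19
  P[2]: -2 + 19 = 17
  P[3]: 4 + 19 = 23
  P[4]: 10 + 19 = 29
  P[5]: 22 + 19 = 41
  P[6]: 22 + 19 = 41
  P[7]: 15 + 19 = 34

Answer: 2:17 3:23 4:29 5:41 6:41 7:34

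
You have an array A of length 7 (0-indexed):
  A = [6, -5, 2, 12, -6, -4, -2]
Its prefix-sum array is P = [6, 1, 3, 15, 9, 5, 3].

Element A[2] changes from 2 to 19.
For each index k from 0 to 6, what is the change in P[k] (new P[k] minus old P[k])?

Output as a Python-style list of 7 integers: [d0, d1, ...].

Element change: A[2] 2 -> 19, delta = 17
For k < 2: P[k] unchanged, delta_P[k] = 0
For k >= 2: P[k] shifts by exactly 17
Delta array: [0, 0, 17, 17, 17, 17, 17]

Answer: [0, 0, 17, 17, 17, 17, 17]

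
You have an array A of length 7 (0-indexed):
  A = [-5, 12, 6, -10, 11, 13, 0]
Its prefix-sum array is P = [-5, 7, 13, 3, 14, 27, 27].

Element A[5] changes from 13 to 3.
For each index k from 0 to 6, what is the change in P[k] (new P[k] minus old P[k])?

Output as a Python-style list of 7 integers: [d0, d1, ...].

Element change: A[5] 13 -> 3, delta = -10
For k < 5: P[k] unchanged, delta_P[k] = 0
For k >= 5: P[k] shifts by exactly -10
Delta array: [0, 0, 0, 0, 0, -10, -10]

Answer: [0, 0, 0, 0, 0, -10, -10]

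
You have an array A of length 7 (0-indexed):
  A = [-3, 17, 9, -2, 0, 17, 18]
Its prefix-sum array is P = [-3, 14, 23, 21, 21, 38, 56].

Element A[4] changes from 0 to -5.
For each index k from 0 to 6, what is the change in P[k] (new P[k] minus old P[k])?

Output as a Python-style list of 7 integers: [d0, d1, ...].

Element change: A[4] 0 -> -5, delta = -5
For k < 4: P[k] unchanged, delta_P[k] = 0
For k >= 4: P[k] shifts by exactly -5
Delta array: [0, 0, 0, 0, -5, -5, -5]

Answer: [0, 0, 0, 0, -5, -5, -5]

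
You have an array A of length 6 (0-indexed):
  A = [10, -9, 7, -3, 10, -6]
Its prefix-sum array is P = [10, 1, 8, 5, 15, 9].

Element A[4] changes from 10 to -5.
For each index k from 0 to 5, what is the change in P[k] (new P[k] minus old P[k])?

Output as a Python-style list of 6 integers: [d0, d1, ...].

Answer: [0, 0, 0, 0, -15, -15]

Derivation:
Element change: A[4] 10 -> -5, delta = -15
For k < 4: P[k] unchanged, delta_P[k] = 0
For k >= 4: P[k] shifts by exactly -15
Delta array: [0, 0, 0, 0, -15, -15]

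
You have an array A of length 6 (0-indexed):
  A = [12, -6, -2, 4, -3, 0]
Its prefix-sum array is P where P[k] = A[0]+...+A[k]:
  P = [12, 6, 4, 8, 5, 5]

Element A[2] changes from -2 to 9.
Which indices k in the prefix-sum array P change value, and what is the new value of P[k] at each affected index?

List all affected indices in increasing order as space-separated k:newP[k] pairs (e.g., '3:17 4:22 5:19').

P[k] = A[0] + ... + A[k]
P[k] includes A[2] iff k >= 2
Affected indices: 2, 3, ..., 5; delta = 11
  P[2]: 4 + 11 = 15
  P[3]: 8 + 11 = 19
  P[4]: 5 + 11 = 16
  P[5]: 5 + 11 = 16

Answer: 2:15 3:19 4:16 5:16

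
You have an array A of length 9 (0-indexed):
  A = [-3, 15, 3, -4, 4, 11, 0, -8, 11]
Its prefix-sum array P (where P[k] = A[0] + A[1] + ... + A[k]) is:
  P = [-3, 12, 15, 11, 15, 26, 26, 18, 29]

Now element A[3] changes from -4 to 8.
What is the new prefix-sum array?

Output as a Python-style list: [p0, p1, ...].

Answer: [-3, 12, 15, 23, 27, 38, 38, 30, 41]

Derivation:
Change: A[3] -4 -> 8, delta = 12
P[k] for k < 3: unchanged (A[3] not included)
P[k] for k >= 3: shift by delta = 12
  P[0] = -3 + 0 = -3
  P[1] = 12 + 0 = 12
  P[2] = 15 + 0 = 15
  P[3] = 11 + 12 = 23
  P[4] = 15 + 12 = 27
  P[5] = 26 + 12 = 38
  P[6] = 26 + 12 = 38
  P[7] = 18 + 12 = 30
  P[8] = 29 + 12 = 41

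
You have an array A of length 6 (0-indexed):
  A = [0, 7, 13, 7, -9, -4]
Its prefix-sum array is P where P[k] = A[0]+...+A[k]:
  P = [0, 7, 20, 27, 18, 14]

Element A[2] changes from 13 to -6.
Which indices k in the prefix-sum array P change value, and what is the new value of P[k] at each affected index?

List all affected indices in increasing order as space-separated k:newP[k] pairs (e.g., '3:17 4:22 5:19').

P[k] = A[0] + ... + A[k]
P[k] includes A[2] iff k >= 2
Affected indices: 2, 3, ..., 5; delta = -19
  P[2]: 20 + -19 = 1
  P[3]: 27 + -19 = 8
  P[4]: 18 + -19 = -1
  P[5]: 14 + -19 = -5

Answer: 2:1 3:8 4:-1 5:-5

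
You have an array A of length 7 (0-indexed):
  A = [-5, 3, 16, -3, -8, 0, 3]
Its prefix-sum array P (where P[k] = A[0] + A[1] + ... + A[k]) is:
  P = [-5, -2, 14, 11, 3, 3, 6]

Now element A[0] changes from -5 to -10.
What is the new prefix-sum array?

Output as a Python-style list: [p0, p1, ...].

Change: A[0] -5 -> -10, delta = -5
P[k] for k < 0: unchanged (A[0] not included)
P[k] for k >= 0: shift by delta = -5
  P[0] = -5 + -5 = -10
  P[1] = -2 + -5 = -7
  P[2] = 14 + -5 = 9
  P[3] = 11 + -5 = 6
  P[4] = 3 + -5 = -2
  P[5] = 3 + -5 = -2
  P[6] = 6 + -5 = 1

Answer: [-10, -7, 9, 6, -2, -2, 1]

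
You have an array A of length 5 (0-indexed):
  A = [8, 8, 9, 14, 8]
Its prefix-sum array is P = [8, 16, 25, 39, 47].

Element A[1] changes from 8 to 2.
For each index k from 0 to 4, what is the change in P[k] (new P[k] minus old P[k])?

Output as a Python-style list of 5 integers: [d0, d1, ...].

Answer: [0, -6, -6, -6, -6]

Derivation:
Element change: A[1] 8 -> 2, delta = -6
For k < 1: P[k] unchanged, delta_P[k] = 0
For k >= 1: P[k] shifts by exactly -6
Delta array: [0, -6, -6, -6, -6]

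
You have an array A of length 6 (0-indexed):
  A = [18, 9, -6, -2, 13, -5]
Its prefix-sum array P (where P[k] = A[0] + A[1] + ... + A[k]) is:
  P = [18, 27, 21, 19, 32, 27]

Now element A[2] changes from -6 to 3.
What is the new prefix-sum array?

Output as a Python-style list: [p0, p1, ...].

Answer: [18, 27, 30, 28, 41, 36]

Derivation:
Change: A[2] -6 -> 3, delta = 9
P[k] for k < 2: unchanged (A[2] not included)
P[k] for k >= 2: shift by delta = 9
  P[0] = 18 + 0 = 18
  P[1] = 27 + 0 = 27
  P[2] = 21 + 9 = 30
  P[3] = 19 + 9 = 28
  P[4] = 32 + 9 = 41
  P[5] = 27 + 9 = 36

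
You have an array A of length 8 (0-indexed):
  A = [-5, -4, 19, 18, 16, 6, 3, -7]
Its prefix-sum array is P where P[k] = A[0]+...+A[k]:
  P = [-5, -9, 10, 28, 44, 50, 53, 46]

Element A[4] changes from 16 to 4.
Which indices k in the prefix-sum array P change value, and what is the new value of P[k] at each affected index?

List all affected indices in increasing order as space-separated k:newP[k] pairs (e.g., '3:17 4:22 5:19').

Answer: 4:32 5:38 6:41 7:34

Derivation:
P[k] = A[0] + ... + A[k]
P[k] includes A[4] iff k >= 4
Affected indices: 4, 5, ..., 7; delta = -12
  P[4]: 44 + -12 = 32
  P[5]: 50 + -12 = 38
  P[6]: 53 + -12 = 41
  P[7]: 46 + -12 = 34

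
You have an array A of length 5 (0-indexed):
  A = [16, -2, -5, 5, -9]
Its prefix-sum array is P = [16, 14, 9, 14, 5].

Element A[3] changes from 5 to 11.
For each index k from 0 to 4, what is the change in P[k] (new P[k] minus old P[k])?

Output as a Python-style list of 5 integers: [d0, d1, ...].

Element change: A[3] 5 -> 11, delta = 6
For k < 3: P[k] unchanged, delta_P[k] = 0
For k >= 3: P[k] shifts by exactly 6
Delta array: [0, 0, 0, 6, 6]

Answer: [0, 0, 0, 6, 6]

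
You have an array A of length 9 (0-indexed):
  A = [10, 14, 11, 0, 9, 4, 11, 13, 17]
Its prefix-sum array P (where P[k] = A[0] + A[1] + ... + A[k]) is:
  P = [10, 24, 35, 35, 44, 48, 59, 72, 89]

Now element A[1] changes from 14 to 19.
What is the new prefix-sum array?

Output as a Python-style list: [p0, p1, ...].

Answer: [10, 29, 40, 40, 49, 53, 64, 77, 94]

Derivation:
Change: A[1] 14 -> 19, delta = 5
P[k] for k < 1: unchanged (A[1] not included)
P[k] for k >= 1: shift by delta = 5
  P[0] = 10 + 0 = 10
  P[1] = 24 + 5 = 29
  P[2] = 35 + 5 = 40
  P[3] = 35 + 5 = 40
  P[4] = 44 + 5 = 49
  P[5] = 48 + 5 = 53
  P[6] = 59 + 5 = 64
  P[7] = 72 + 5 = 77
  P[8] = 89 + 5 = 94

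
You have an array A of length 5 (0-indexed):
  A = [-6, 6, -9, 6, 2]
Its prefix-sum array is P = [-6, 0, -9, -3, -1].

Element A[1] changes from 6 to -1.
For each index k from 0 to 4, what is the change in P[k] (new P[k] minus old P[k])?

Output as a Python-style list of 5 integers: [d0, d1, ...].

Answer: [0, -7, -7, -7, -7]

Derivation:
Element change: A[1] 6 -> -1, delta = -7
For k < 1: P[k] unchanged, delta_P[k] = 0
For k >= 1: P[k] shifts by exactly -7
Delta array: [0, -7, -7, -7, -7]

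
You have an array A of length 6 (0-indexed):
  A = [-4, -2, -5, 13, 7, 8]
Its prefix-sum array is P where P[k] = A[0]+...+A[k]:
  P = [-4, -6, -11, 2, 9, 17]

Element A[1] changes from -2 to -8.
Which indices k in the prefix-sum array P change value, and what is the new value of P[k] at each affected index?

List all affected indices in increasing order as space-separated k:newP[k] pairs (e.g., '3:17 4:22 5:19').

Answer: 1:-12 2:-17 3:-4 4:3 5:11

Derivation:
P[k] = A[0] + ... + A[k]
P[k] includes A[1] iff k >= 1
Affected indices: 1, 2, ..., 5; delta = -6
  P[1]: -6 + -6 = -12
  P[2]: -11 + -6 = -17
  P[3]: 2 + -6 = -4
  P[4]: 9 + -6 = 3
  P[5]: 17 + -6 = 11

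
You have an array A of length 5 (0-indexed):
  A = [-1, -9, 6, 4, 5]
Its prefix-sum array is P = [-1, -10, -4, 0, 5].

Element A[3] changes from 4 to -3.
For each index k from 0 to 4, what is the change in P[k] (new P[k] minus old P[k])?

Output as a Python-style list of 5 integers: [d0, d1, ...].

Element change: A[3] 4 -> -3, delta = -7
For k < 3: P[k] unchanged, delta_P[k] = 0
For k >= 3: P[k] shifts by exactly -7
Delta array: [0, 0, 0, -7, -7]

Answer: [0, 0, 0, -7, -7]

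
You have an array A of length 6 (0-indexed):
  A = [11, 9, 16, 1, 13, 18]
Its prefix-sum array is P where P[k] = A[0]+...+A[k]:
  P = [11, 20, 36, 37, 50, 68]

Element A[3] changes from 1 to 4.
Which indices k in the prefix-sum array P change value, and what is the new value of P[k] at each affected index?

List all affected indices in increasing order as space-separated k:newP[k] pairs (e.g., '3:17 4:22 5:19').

P[k] = A[0] + ... + A[k]
P[k] includes A[3] iff k >= 3
Affected indices: 3, 4, ..., 5; delta = 3
  P[3]: 37 + 3 = 40
  P[4]: 50 + 3 = 53
  P[5]: 68 + 3 = 71

Answer: 3:40 4:53 5:71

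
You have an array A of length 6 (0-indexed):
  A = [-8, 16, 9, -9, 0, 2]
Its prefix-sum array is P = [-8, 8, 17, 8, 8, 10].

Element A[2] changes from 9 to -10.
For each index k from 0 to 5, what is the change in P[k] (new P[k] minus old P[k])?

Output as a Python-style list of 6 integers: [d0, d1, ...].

Answer: [0, 0, -19, -19, -19, -19]

Derivation:
Element change: A[2] 9 -> -10, delta = -19
For k < 2: P[k] unchanged, delta_P[k] = 0
For k >= 2: P[k] shifts by exactly -19
Delta array: [0, 0, -19, -19, -19, -19]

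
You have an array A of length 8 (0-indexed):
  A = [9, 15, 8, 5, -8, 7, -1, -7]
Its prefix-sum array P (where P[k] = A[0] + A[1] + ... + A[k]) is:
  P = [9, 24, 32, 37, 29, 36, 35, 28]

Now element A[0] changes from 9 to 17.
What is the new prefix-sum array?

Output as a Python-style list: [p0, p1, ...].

Answer: [17, 32, 40, 45, 37, 44, 43, 36]

Derivation:
Change: A[0] 9 -> 17, delta = 8
P[k] for k < 0: unchanged (A[0] not included)
P[k] for k >= 0: shift by delta = 8
  P[0] = 9 + 8 = 17
  P[1] = 24 + 8 = 32
  P[2] = 32 + 8 = 40
  P[3] = 37 + 8 = 45
  P[4] = 29 + 8 = 37
  P[5] = 36 + 8 = 44
  P[6] = 35 + 8 = 43
  P[7] = 28 + 8 = 36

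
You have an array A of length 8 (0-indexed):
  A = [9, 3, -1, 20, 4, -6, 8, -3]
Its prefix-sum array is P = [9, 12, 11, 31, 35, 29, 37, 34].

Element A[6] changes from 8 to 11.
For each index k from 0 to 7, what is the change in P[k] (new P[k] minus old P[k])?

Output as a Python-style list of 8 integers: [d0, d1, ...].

Answer: [0, 0, 0, 0, 0, 0, 3, 3]

Derivation:
Element change: A[6] 8 -> 11, delta = 3
For k < 6: P[k] unchanged, delta_P[k] = 0
For k >= 6: P[k] shifts by exactly 3
Delta array: [0, 0, 0, 0, 0, 0, 3, 3]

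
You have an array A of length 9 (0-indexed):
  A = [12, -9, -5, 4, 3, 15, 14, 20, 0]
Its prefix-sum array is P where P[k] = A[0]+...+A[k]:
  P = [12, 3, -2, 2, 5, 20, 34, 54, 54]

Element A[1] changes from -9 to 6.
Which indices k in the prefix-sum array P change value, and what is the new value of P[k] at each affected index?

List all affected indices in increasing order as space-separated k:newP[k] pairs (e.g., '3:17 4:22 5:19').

Answer: 1:18 2:13 3:17 4:20 5:35 6:49 7:69 8:69

Derivation:
P[k] = A[0] + ... + A[k]
P[k] includes A[1] iff k >= 1
Affected indices: 1, 2, ..., 8; delta = 15
  P[1]: 3 + 15 = 18
  P[2]: -2 + 15 = 13
  P[3]: 2 + 15 = 17
  P[4]: 5 + 15 = 20
  P[5]: 20 + 15 = 35
  P[6]: 34 + 15 = 49
  P[7]: 54 + 15 = 69
  P[8]: 54 + 15 = 69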